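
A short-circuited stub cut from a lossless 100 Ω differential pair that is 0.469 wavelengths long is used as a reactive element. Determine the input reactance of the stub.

βl = 2π × 0.469 = 169°
tan(βl) = -0.197
For a short-circuited stub, Z_in = jZ_0·tan(βl)

X_in ≈ -19.7 Ω (capacitive)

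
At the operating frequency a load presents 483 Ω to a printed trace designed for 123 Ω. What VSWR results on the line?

Γ = (483 − 123)/(483 + 123) = 0.594
VSWR = (1 + 0.594)/(1 − 0.594)

VSWR ≈ 3.93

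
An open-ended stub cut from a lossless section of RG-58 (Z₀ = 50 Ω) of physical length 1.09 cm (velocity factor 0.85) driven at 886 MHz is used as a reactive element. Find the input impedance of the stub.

Z_in ≈ −j206 Ω

λ = v/f = 0.85·c / 886 MHz = 0.288 m
βl = 2π·l/λ = 2π × 0.0379 = 13.6°
tan(βl) = 0.243
For an open-ended stub, Z_in = −jZ_0·cot(βl) = −jZ_0/tan(βl)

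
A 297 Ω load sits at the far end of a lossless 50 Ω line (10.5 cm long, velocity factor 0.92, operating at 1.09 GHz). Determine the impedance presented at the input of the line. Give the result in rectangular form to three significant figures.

λ = v/f = 0.92·c / 1.09 GHz = 0.253 m
βl = 2π·l/λ = 2π × 0.415 = 149°
tan(βl) = tan(149°) = -0.594
Z_in = Z_0·(Z_L + jZ_0·tanβl)/(Z_0 + jZ_L·tanβl)
     = 50·(297 − j29.7)/(50 − j176)

Z_in ≈ 29.9 + j75.7 Ω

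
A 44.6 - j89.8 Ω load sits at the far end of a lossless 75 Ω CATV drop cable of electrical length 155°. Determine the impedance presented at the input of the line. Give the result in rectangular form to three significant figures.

Z_in ≈ 200 − j157 Ω

tan(βl) = tan(155°) = -0.466
Z_in = Z_0·(Z_L + jZ_0·tanβl)/(Z_0 + jZ_L·tanβl)
     = 75·(44.6 − j125)/(33.1 − j20.8)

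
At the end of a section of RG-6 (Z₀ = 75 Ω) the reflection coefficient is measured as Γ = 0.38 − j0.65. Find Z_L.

Z_L = Z_0·(1 + Γ)/(1 − Γ) = 75·(1.38 − j0.65)/(0.62 + j0.65)

Z_L ≈ 40.3 − j121 Ω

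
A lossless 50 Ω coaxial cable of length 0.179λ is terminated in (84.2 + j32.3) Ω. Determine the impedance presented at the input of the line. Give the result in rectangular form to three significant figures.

βl = 2π × 0.179 = 64.4°
tan(βl) = tan(64.4°) = 2.09
Z_in = Z_0·(Z_L + jZ_0·tanβl)/(Z_0 + jZ_L·tanβl)
     = 50·(84.2 + j137)/(-17.5 + j176)

Z_in ≈ 36.1 − j27.5 Ω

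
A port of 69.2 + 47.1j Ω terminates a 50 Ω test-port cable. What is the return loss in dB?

RL ≈ 8.03 dB

Γ = (19.2 + j47.1)/(119.2 + j47.1), |Γ| = 0.397
RL = −20·log₁₀|Γ| = −20·log₁₀(0.397)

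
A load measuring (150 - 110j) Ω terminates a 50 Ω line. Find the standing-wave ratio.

VSWR ≈ 4.74

Γ = (Z_L − Z_0)/(Z_L + Z_0) = (100 − j110)/(200 − j110)
|Γ| = 149/228 = 0.651
VSWR = (1 + |Γ|)/(1 − |Γ|) = 1.65/0.349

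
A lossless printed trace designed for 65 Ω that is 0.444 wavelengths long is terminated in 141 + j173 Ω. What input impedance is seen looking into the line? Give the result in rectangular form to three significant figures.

Z_in ≈ 35.2 + j89.6 Ω

βl = 2π × 0.444 = 160°
tan(βl) = tan(160°) = -0.367
Z_in = Z_0·(Z_L + jZ_0·tanβl)/(Z_0 + jZ_L·tanβl)
     = 65·(141 + j149)/(129 − j51.8)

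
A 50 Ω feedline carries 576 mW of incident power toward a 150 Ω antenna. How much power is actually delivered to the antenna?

P_delivered ≈ 432 mW

Γ = (150 − 50)/(150 + 50) = 0.5
|Γ|² = 0.25
P_refl = |Γ|²·P_inc = 144 mW, P_del = (1 − |Γ|²)·P_inc = 432 mW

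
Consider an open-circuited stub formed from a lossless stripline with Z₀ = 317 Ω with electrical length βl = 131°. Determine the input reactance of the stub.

X_in ≈ 276 Ω (inductive)

tan(βl) = -1.15
For an open-circuited stub, Z_in = −jZ_0·cot(βl) = −jZ_0/tan(βl)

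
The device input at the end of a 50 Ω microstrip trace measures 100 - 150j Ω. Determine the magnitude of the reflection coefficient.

|Γ| ≈ 0.745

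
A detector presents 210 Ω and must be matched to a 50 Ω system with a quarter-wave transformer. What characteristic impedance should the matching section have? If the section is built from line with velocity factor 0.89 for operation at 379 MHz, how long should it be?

Z_qwt = √(Z_0·R_L) = √(50 × 210) = √10500
λ = 0.89·c/f = 0.704 m, so l = λ/4 = 0.176 m

Z_qwt ≈ 102 Ω; length ≈ 17.6 cm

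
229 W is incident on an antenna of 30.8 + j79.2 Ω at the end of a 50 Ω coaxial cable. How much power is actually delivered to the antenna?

|Γ| = |(-19.2 + j79.2)/(80.8 + j79.2)| = 0.72
|Γ|² = 0.519
P_refl = |Γ|²·P_inc = 119 W, P_del = (1 − |Γ|²)·P_inc = 110 W

P_delivered ≈ 110 W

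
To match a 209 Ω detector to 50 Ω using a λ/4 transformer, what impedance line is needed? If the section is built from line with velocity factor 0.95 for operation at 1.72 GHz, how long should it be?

Z_qwt = √(Z_0·R_L) = √(50 × 209) = √10450
λ = 0.95·c/f = 0.166 m, so l = λ/4 = 0.0414 m

Z_qwt ≈ 102 Ω; length ≈ 4.14 cm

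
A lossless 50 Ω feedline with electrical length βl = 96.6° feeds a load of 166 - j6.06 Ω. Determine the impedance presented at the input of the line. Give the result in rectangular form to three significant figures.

tan(βl) = tan(96.6°) = -8.64
Z_in = Z_0·(Z_L + jZ_0·tanβl)/(Z_0 + jZ_L·tanβl)
     = 50·(166 − j438)/(-2.38 − j1430)

Z_in ≈ 15.3 + j5.81 Ω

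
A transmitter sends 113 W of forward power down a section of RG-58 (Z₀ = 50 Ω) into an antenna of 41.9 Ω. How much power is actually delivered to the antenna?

Γ = (41.9 − 50)/(41.9 + 50) = -0.0881
|Γ|² = 0.00777
P_refl = |Γ|²·P_inc = 0.878 W, P_del = (1 − |Γ|²)·P_inc = 112 W

P_delivered ≈ 112 W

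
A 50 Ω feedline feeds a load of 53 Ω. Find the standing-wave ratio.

Γ = (53 − 50)/(53 + 50) = 0.0291
VSWR = (1 + 0.0291)/(1 − 0.0291)

VSWR ≈ 1.06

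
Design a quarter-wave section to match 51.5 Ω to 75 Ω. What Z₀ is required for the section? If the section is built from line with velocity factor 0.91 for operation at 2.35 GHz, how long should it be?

Z_qwt ≈ 62.1 Ω; length ≈ 2.9 cm

Z_qwt = √(Z_0·R_L) = √(75 × 51.5) = √3862
λ = 0.91·c/f = 0.116 m, so l = λ/4 = 0.029 m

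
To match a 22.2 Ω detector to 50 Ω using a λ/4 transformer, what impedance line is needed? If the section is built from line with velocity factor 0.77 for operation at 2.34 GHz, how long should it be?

Z_qwt ≈ 33.3 Ω; length ≈ 2.47 cm

Z_qwt = √(Z_0·R_L) = √(50 × 22.2) = √1110
λ = 0.77·c/f = 0.0987 m, so l = λ/4 = 0.0247 m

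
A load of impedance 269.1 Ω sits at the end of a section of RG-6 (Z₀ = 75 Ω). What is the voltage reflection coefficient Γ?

Γ = 0.564

Γ = (Z_L − Z_0)/(Z_L + Z_0) = (269.1 − 75)/(269.1 + 75) = 194.1/344.1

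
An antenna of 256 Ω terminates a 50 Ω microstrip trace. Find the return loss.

Γ = (256 − 50)/(256 + 50) = 0.673
RL = −20·log₁₀|Γ| = −20·log₁₀(0.673)

RL ≈ 3.44 dB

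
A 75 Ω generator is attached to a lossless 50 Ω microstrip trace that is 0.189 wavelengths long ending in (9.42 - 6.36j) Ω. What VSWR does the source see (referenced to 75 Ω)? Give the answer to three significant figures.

βl = 2π × 0.189 = 68°
tan(βl) = 2.48
Z_in = Z_0·(Z_L + jZ_0·tanβl)/(Z_0 + jZ_L·tanβl) = 34.6 + j77.2 Ω
Γ_s = (Z_in − Z_s)/(Z_in + Z_s) = (-40.4 + j77.2)/(110 + j77.2), |Γ_s| = 0.65
VSWR = (1 + |Γ_s|)/(1 − |Γ_s|)

VSWR ≈ 4.71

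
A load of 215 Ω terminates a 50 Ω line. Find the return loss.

RL ≈ 4.12 dB

Γ = (215 − 50)/(215 + 50) = 0.623
RL = −20·log₁₀|Γ| = −20·log₁₀(0.623)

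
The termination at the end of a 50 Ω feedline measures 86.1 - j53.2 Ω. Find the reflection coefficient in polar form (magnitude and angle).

Γ = (Z_L − Z_0)/(Z_L + Z_0) = (36.1 − j53.2)/(136.1 − j53.2)
|Γ| = 64.3/146 = 0.44

Γ ≈ 0.44 ∠ -34.5°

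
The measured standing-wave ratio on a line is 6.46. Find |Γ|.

|Γ| = (S − 1)/(S + 1) = (6.46 − 1)/(6.46 + 1) = 5.46/7.46

|Γ| ≈ 0.732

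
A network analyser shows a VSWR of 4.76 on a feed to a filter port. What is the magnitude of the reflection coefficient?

|Γ| ≈ 0.653

|Γ| = (S − 1)/(S + 1) = (4.76 − 1)/(4.76 + 1) = 3.76/5.76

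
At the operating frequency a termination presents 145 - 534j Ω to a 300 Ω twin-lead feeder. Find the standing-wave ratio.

Γ = (Z_L − Z_0)/(Z_L + Z_0) = (-155 − j534)/(445 − j534)
|Γ| = 556/695 = 0.8
VSWR = (1 + |Γ|)/(1 − |Γ|) = 1.8/0.2

VSWR ≈ 9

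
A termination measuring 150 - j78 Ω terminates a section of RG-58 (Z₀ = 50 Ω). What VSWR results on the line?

Γ = (Z_L − Z_0)/(Z_L + Z_0) = (100 − j78)/(200 − j78)
|Γ| = 127/215 = 0.591
VSWR = (1 + |Γ|)/(1 − |Γ|) = 1.59/0.409

VSWR ≈ 3.89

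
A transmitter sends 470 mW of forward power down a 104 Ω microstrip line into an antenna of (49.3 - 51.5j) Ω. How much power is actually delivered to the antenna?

P_delivered ≈ 369 mW

|Γ| = |(-54.7 − j51.5)/(153.3 − j51.5)| = 0.465
|Γ|² = 0.216
P_refl = |Γ|²·P_inc = 101 mW, P_del = (1 − |Γ|²)·P_inc = 369 mW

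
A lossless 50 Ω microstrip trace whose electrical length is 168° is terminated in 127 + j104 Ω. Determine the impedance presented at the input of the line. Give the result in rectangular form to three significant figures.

Z_in ≈ 56 + j85.7 Ω

tan(βl) = tan(168°) = -0.213
Z_in = Z_0·(Z_L + jZ_0·tanβl)/(Z_0 + jZ_L·tanβl)
     = 50·(127 + j93.4)/(72.1 − j27)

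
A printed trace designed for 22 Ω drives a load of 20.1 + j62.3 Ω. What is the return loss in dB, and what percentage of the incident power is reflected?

RL ≈ 1.63 dB; 68.7% of incident power reflected

Γ = (-1.9 + j62.3)/(42.1 + j62.3), |Γ| = 0.829
RL = −20·log₁₀(0.829) = 1.63 dB
P_refl/P_inc = |Γ|² = 0.687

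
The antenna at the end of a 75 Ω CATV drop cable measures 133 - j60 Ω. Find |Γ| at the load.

|Γ| ≈ 0.385

Γ = (Z_L − Z_0)/(Z_L + Z_0) = (58 − j60)/(208 − j60)
|Γ| = 83.5/216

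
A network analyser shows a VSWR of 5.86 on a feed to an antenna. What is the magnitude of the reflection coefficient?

|Γ| ≈ 0.708

|Γ| = (S − 1)/(S + 1) = (5.86 − 1)/(5.86 + 1) = 4.86/6.86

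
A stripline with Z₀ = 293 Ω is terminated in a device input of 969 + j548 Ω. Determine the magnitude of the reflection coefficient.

|Γ| ≈ 0.632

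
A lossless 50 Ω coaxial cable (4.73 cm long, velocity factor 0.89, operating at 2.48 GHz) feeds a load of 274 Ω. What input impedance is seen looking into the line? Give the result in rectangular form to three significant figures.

λ = v/f = 0.89·c / 2.48 GHz = 0.108 m
βl = 2π·l/λ = 2π × 0.439 = 158°
tan(βl) = tan(158°) = -0.401
Z_in = Z_0·(Z_L + jZ_0·tanβl)/(Z_0 + jZ_L·tanβl)
     = 50·(274 − j20)/(50 − j110)

Z_in ≈ 54.6 + j99.9 Ω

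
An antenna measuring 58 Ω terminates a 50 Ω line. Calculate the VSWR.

For a purely resistive load, VSWR = R_L/Z_0 or Z_0/R_L (whichever > 1) = 58/50

VSWR ≈ 1.16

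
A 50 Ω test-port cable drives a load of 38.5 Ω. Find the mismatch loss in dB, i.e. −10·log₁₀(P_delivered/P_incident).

mismatch loss ≈ 0.074 dB

Γ = (38.5 − 50)/(38.5 + 50) = -0.13
|Γ|² = 0.0169, so P_del/P_inc = 1 − |Γ|² = 0.983
ML = −10·log₁₀(1 − |Γ|²)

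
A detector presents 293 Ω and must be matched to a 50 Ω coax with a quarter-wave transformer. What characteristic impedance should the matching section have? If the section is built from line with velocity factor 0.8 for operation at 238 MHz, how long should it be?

Z_qwt ≈ 121 Ω; length ≈ 25.2 cm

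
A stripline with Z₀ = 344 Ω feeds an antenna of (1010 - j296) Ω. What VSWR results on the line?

VSWR ≈ 3.22

Γ = (Z_L − Z_0)/(Z_L + Z_0) = (666 − j296)/(1354 − j296)
|Γ| = 729/1390 = 0.526
VSWR = (1 + |Γ|)/(1 − |Γ|) = 1.53/0.474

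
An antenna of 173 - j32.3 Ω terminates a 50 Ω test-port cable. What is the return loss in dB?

RL ≈ 4.97 dB

Γ = (123 − j32.3)/(223 − j32.3), |Γ| = 0.564
RL = −20·log₁₀|Γ| = −20·log₁₀(0.564)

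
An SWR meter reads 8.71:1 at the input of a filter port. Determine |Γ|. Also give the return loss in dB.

|Γ| ≈ 0.794; return loss ≈ 2 dB

|Γ| = (S − 1)/(S + 1) = (8.71 − 1)/(8.71 + 1) = 7.71/9.71
RL = −20·log₁₀|Γ| = −20·log₁₀(0.794)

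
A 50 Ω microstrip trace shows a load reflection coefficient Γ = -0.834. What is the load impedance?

Z_L ≈ 4.53 Ω

Z_L = Z_0·(1 + Γ)/(1 − Γ) = 50·(0.166)/(1.83)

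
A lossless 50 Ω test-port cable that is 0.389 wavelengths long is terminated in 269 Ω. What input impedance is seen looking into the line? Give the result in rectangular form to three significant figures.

Z_in ≈ 21.5 + j54.9 Ω

βl = 2π × 0.389 = 140°
tan(βl) = tan(140°) = -0.838
Z_in = Z_0·(Z_L + jZ_0·tanβl)/(Z_0 + jZ_L·tanβl)
     = 50·(269 − j41.9)/(50 − j225)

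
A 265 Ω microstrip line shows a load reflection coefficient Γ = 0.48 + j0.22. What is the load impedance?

Z_L ≈ 599 + j366 Ω

Z_L = Z_0·(1 + Γ)/(1 − Γ) = 265·(1.48 + j0.22)/(0.52 − j0.22)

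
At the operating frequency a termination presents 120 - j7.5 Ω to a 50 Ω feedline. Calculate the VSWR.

VSWR ≈ 2.41

Γ = (Z_L − Z_0)/(Z_L + Z_0) = (70 − j7.5)/(170 − j7.5)
|Γ| = 70.4/170 = 0.414
VSWR = (1 + |Γ|)/(1 − |Γ|) = 1.41/0.586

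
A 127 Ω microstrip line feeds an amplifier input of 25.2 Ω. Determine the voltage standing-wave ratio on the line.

VSWR ≈ 5.04

Γ = (25.2 − 127)/(25.2 + 127) = -0.669
VSWR = (1 + 0.669)/(1 − 0.669)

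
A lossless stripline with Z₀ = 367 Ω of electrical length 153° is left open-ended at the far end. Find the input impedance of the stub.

Z_in ≈ +j720 Ω

tan(βl) = -0.51
For an open-ended stub, Z_in = −jZ_0·cot(βl) = −jZ_0/tan(βl)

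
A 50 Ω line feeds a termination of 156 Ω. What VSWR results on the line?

For a purely resistive load, VSWR = R_L/Z_0 or Z_0/R_L (whichever > 1) = 156/50

VSWR ≈ 3.12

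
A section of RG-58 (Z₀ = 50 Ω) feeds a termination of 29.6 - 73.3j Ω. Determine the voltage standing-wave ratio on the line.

VSWR ≈ 5.74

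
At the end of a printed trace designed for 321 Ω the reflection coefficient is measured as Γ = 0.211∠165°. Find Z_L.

Z_L = Z_0·(1 + Γ)/(1 − Γ) = 321·(0.796 + j0.0546)/(1.2 − j0.0546)

Z_L ≈ 211 + j24.1 Ω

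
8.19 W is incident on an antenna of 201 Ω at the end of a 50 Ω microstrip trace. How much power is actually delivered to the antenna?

Γ = (201 − 50)/(201 + 50) = 0.602
|Γ|² = 0.362
P_refl = |Γ|²·P_inc = 2.96 W, P_del = (1 − |Γ|²)·P_inc = 5.23 W

P_delivered ≈ 5.23 W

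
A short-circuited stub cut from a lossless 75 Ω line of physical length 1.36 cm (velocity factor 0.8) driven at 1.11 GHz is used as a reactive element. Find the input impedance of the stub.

Z_in ≈ +j31.3 Ω

λ = v/f = 0.8·c / 1.11 GHz = 0.216 m
βl = 2π·l/λ = 2π × 0.0629 = 22.6°
tan(βl) = 0.417
For a short-circuited stub, Z_in = jZ_0·tan(βl)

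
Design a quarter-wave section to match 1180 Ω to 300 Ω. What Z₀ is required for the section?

Z_qwt ≈ 595 Ω

Z_qwt = √(Z_0·R_L) = √(300 × 1180) = √354000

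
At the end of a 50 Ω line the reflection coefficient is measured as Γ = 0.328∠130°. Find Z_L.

Z_L ≈ 29.2 + j16.4 Ω

Z_L = Z_0·(1 + Γ)/(1 − Γ) = 50·(0.789 + j0.251)/(1.21 − j0.251)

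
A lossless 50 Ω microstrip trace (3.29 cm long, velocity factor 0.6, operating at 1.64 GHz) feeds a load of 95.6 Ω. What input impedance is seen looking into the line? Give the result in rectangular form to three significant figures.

Z_in ≈ 28.1 + j11.4 Ω

λ = v/f = 0.6·c / 1.64 GHz = 0.11 m
βl = 2π·l/λ = 2π × 0.3 = 108°
tan(βl) = tan(108°) = -3.09
Z_in = Z_0·(Z_L + jZ_0·tanβl)/(Z_0 + jZ_L·tanβl)
     = 50·(95.6 − j155)/(50 − j296)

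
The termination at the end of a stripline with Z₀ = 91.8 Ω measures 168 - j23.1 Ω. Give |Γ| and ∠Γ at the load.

Γ ≈ 0.305 ∠ -11.8°

Γ = (Z_L − Z_0)/(Z_L + Z_0) = (76.2 − j23.1)/(259.8 − j23.1)
|Γ| = 79.6/261 = 0.305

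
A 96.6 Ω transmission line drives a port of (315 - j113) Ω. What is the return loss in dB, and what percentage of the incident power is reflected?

Γ = (218.4 − j113)/(411.6 − j113), |Γ| = 0.576
RL = −20·log₁₀(0.576) = 4.79 dB
P_refl/P_inc = |Γ|² = 0.332

RL ≈ 4.79 dB; 33.2% of incident power reflected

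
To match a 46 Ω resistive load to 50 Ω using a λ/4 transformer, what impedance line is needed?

Z_qwt ≈ 48 Ω

Z_qwt = √(Z_0·R_L) = √(50 × 46) = √2300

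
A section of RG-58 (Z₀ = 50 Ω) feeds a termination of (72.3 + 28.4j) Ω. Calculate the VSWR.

VSWR ≈ 1.81

Γ = (Z_L − Z_0)/(Z_L + Z_0) = (22.3 + j28.4)/(122.3 + j28.4)
|Γ| = 36.1/126 = 0.288
VSWR = (1 + |Γ|)/(1 − |Γ|) = 1.29/0.712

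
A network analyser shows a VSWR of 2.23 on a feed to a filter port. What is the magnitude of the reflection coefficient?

|Γ| ≈ 0.381

|Γ| = (S − 1)/(S + 1) = (2.23 − 1)/(2.23 + 1) = 1.23/3.23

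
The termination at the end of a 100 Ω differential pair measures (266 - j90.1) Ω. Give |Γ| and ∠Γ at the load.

Γ ≈ 0.501 ∠ -14.7°

Γ = (Z_L − Z_0)/(Z_L + Z_0) = (166 − j90.1)/(366 − j90.1)
|Γ| = 189/377 = 0.501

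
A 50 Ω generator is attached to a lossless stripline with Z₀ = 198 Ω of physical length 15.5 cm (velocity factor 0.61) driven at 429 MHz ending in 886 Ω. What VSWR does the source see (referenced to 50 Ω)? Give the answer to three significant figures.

λ = v/f = 0.61·c / 429 MHz = 0.427 m
βl = 2π·l/λ = 2π × 0.363 = 131°
tan(βl) = -1.16
Z_in = Z_0·(Z_L + jZ_0·tanβl)/(Z_0 + jZ_L·tanβl) = 74.5 + j157 Ω
Γ_s = (Z_in − Z_s)/(Z_in + Z_s) = (24.5 + j157)/(124 + j157), |Γ_s| = 0.792
VSWR = (1 + |Γ_s|)/(1 − |Γ_s|)

VSWR ≈ 8.63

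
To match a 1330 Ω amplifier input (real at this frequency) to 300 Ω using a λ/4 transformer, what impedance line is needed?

Z_qwt ≈ 632 Ω

Z_qwt = √(Z_0·R_L) = √(300 × 1330) = √399000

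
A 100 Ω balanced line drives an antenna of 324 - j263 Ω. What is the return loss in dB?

RL ≈ 3.19 dB

Γ = (224 − j263)/(424 − j263), |Γ| = 0.692
RL = −20·log₁₀|Γ| = −20·log₁₀(0.692)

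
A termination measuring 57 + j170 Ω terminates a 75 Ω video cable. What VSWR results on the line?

VSWR ≈ 8.72

Γ = (Z_L − Z_0)/(Z_L + Z_0) = (-18 + j170)/(132 + j170)
|Γ| = 171/215 = 0.794
VSWR = (1 + |Γ|)/(1 − |Γ|) = 1.79/0.206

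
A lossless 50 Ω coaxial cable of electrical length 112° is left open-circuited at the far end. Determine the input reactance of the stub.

X_in ≈ 20.2 Ω (inductive)

tan(βl) = -2.48
For an open-circuited stub, Z_in = −jZ_0·cot(βl) = −jZ_0/tan(βl)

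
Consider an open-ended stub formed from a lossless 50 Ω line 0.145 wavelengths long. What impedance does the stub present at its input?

Z_in ≈ −j38.8 Ω

βl = 2π × 0.145 = 52.2°
tan(βl) = 1.29
For an open-ended stub, Z_in = −jZ_0·cot(βl) = −jZ_0/tan(βl)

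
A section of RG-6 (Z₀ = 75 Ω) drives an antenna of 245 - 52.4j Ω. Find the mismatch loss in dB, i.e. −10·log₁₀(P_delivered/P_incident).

Γ = (170 − j52.4)/(320 − j52.4), |Γ| = 0.549
|Γ|² = 0.301, so P_del/P_inc = 1 − |Γ|² = 0.699
ML = −10·log₁₀(1 − |Γ|²)

mismatch loss ≈ 1.56 dB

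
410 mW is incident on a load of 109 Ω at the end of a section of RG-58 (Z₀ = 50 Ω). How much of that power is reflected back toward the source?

Γ = (109 − 50)/(109 + 50) = 0.371
|Γ|² = 0.138
P_refl = |Γ|²·P_inc = 56.5 mW, P_del = (1 − |Γ|²)·P_inc = 354 mW

P_reflected ≈ 56.5 mW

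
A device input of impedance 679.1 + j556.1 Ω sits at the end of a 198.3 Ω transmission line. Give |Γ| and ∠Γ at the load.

Γ ≈ 0.708 ∠ 16.8°

Γ = (Z_L − Z_0)/(Z_L + Z_0) = (480.8 + j556.1)/(877.4 + j556.1)
|Γ| = 735/1040 = 0.708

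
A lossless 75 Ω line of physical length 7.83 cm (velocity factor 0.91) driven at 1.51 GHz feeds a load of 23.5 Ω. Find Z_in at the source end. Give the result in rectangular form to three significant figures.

λ = v/f = 0.91·c / 1.51 GHz = 0.181 m
βl = 2π·l/λ = 2π × 0.433 = 156°
tan(βl) = tan(156°) = -0.447
Z_in = Z_0·(Z_L + jZ_0·tanβl)/(Z_0 + jZ_L·tanβl)
     = 75·(23.5 − j33.5)/(75 − j10.5)

Z_in ≈ 27.7 − j29.7 Ω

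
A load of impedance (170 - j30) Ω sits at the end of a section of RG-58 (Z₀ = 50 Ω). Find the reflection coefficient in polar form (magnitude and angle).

Γ ≈ 0.557 ∠ -6.27°

Γ = (Z_L − Z_0)/(Z_L + Z_0) = (120 − j30)/(220 − j30)
|Γ| = 124/222 = 0.557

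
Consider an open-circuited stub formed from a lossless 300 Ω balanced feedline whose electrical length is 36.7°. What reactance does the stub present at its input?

X_in ≈ -402 Ω (capacitive)

tan(βl) = 0.745
For an open-circuited stub, Z_in = −jZ_0·cot(βl) = −jZ_0/tan(βl)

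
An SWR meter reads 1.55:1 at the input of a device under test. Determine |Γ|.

|Γ| = (S − 1)/(S + 1) = (1.55 − 1)/(1.55 + 1) = 0.55/2.55

|Γ| ≈ 0.216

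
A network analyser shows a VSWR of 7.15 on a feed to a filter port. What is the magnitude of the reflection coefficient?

|Γ| = (S − 1)/(S + 1) = (7.15 − 1)/(7.15 + 1) = 6.15/8.15

|Γ| ≈ 0.755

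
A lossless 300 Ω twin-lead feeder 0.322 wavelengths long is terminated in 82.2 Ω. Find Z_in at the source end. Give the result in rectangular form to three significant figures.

Z_in ≈ 326 − j433 Ω

βl = 2π × 0.322 = 116°
tan(βl) = tan(116°) = -2.06
Z_in = Z_0·(Z_L + jZ_0·tanβl)/(Z_0 + jZ_L·tanβl)
     = 300·(82.2 − j617)/(300 − j169)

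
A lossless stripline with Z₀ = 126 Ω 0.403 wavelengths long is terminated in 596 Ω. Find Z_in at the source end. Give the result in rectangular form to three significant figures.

Z_in ≈ 74.5 + j158 Ω

βl = 2π × 0.403 = 145°
tan(βl) = tan(145°) = -0.698
Z_in = Z_0·(Z_L + jZ_0·tanβl)/(Z_0 + jZ_L·tanβl)
     = 126·(596 − j88)/(126 − j416)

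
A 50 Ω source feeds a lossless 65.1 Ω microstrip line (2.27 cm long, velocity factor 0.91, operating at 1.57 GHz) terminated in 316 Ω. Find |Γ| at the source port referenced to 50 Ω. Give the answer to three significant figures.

|Γ| ≈ 0.664

λ = v/f = 0.91·c / 1.57 GHz = 0.174 m
βl = 2π·l/λ = 2π × 0.131 = 47°
tan(βl) = 1.07
Z_in = Z_0·(Z_L + jZ_0·tanβl)/(Z_0 + jZ_L·tanβl) = 24.2 − j56.1 Ω
Γ_s = (Z_in − Z_s)/(Z_in + Z_s) = (-25.8 − j56.1)/(74.2 − j56.1), |Γ_s| = 0.664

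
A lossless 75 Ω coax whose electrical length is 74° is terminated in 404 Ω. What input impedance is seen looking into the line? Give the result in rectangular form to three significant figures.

tan(βl) = tan(74°) = 3.49
Z_in = Z_0·(Z_L + jZ_0·tanβl)/(Z_0 + jZ_L·tanβl)
     = 75·(404 + j262)/(75 + j1410)

Z_in ≈ 15 − j20.7 Ω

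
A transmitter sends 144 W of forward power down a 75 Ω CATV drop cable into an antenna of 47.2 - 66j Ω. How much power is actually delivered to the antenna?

|Γ| = |(-27.8 − j66)/(122.2 − j66)| = 0.516
|Γ|² = 0.266
P_refl = |Γ|²·P_inc = 38.3 W, P_del = (1 − |Γ|²)·P_inc = 106 W

P_delivered ≈ 106 W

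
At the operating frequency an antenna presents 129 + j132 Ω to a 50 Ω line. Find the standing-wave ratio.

VSWR ≈ 5.49

Γ = (Z_L − Z_0)/(Z_L + Z_0) = (79 + j132)/(179 + j132)
|Γ| = 154/222 = 0.692
VSWR = (1 + |Γ|)/(1 − |Γ|) = 1.69/0.308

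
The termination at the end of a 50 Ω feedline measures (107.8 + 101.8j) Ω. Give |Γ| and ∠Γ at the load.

Γ ≈ 0.623 ∠ 27.6°

Γ = (Z_L − Z_0)/(Z_L + Z_0) = (57.8 + j101.8)/(157.8 + j101.8)
|Γ| = 117/188 = 0.623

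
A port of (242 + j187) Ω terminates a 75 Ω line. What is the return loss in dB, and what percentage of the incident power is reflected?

RL ≈ 3.33 dB; 46.4% of incident power reflected

Γ = (167 + j187)/(317 + j187), |Γ| = 0.681
RL = −20·log₁₀(0.681) = 3.33 dB
P_refl/P_inc = |Γ|² = 0.464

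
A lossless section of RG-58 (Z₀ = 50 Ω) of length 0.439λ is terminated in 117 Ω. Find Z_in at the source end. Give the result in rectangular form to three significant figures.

Z_in ≈ 72 + j47.7 Ω

βl = 2π × 0.439 = 158°
tan(βl) = tan(158°) = -0.403
Z_in = Z_0·(Z_L + jZ_0·tanβl)/(Z_0 + jZ_L·tanβl)
     = 50·(117 − j20.2)/(50 − j47.2)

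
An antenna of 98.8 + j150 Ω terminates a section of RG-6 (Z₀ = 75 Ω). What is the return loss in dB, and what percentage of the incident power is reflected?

RL ≈ 3.59 dB; 43.8% of incident power reflected

Γ = (23.8 + j150)/(173.8 + j150), |Γ| = 0.662
RL = −20·log₁₀(0.662) = 3.59 dB
P_refl/P_inc = |Γ|² = 0.438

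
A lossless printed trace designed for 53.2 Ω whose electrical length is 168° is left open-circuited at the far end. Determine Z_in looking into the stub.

tan(βl) = -0.213
For an open-circuited stub, Z_in = −jZ_0·cot(βl) = −jZ_0/tan(βl)

Z_in ≈ +j250 Ω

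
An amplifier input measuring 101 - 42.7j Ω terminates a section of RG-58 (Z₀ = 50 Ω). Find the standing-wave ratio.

VSWR ≈ 2.47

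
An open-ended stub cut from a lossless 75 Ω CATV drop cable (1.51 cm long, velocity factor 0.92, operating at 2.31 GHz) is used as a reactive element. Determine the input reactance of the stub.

λ = v/f = 0.92·c / 2.31 GHz = 0.119 m
βl = 2π·l/λ = 2π × 0.126 = 45.5°
tan(βl) = 1.02
For an open-ended stub, Z_in = −jZ_0·cot(βl) = −jZ_0/tan(βl)

X_in ≈ -73.7 Ω (capacitive)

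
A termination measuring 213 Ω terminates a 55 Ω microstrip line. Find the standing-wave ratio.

VSWR ≈ 3.87

For a purely resistive load, VSWR = R_L/Z_0 or Z_0/R_L (whichever > 1) = 213/55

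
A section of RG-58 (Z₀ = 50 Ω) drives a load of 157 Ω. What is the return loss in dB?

RL ≈ 5.73 dB

Γ = (157 − 50)/(157 + 50) = 0.517
RL = −20·log₁₀|Γ| = −20·log₁₀(0.517)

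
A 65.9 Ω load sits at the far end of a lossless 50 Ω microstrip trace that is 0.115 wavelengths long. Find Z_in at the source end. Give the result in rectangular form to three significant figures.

Z_in ≈ 49.8 − j13.8 Ω

βl = 2π × 0.115 = 41.4°
tan(βl) = tan(41.4°) = 0.882
Z_in = Z_0·(Z_L + jZ_0·tanβl)/(Z_0 + jZ_L·tanβl)
     = 50·(65.9 + j44.1)/(50 + j58.1)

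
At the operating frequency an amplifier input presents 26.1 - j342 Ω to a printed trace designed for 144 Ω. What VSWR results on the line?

VSWR ≈ 36.8

Γ = (Z_L − Z_0)/(Z_L + Z_0) = (-117.9 − j342)/(170.1 − j342)
|Γ| = 362/382 = 0.947
VSWR = (1 + |Γ|)/(1 − |Γ|) = 1.95/0.0529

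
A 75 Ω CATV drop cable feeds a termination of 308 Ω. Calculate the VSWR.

For a purely resistive load, VSWR = R_L/Z_0 or Z_0/R_L (whichever > 1) = 308/75

VSWR ≈ 4.11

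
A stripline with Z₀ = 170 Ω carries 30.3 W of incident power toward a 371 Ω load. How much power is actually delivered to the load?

P_delivered ≈ 26.1 W

Γ = (371 − 170)/(371 + 170) = 0.372
|Γ|² = 0.138
P_refl = |Γ|²·P_inc = 4.18 W, P_del = (1 − |Γ|²)·P_inc = 26.1 W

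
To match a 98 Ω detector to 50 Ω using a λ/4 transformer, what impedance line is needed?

Z_qwt ≈ 70 Ω

Z_qwt = √(Z_0·R_L) = √(50 × 98) = √4900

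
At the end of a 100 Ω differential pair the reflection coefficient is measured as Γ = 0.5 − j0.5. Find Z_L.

Z_L ≈ 100 − j200 Ω

Z_L = Z_0·(1 + Γ)/(1 − Γ) = 100·(1.5 − j0.5)/(0.5 + j0.5)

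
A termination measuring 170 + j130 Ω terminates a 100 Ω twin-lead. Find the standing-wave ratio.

VSWR ≈ 2.94

Γ = (Z_L − Z_0)/(Z_L + Z_0) = (70 + j130)/(270 + j130)
|Γ| = 148/300 = 0.493
VSWR = (1 + |Γ|)/(1 − |Γ|) = 1.49/0.507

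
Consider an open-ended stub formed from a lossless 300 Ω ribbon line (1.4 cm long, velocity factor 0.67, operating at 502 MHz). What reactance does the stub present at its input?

X_in ≈ -1340 Ω (capacitive)

λ = v/f = 0.67·c / 502 MHz = 0.4 m
βl = 2π·l/λ = 2π × 0.035 = 12.6°
tan(βl) = 0.223
For an open-ended stub, Z_in = −jZ_0·cot(βl) = −jZ_0/tan(βl)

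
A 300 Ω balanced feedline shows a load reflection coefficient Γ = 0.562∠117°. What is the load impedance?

Z_L = Z_0·(1 + Γ)/(1 − Γ) = 300·(0.745 + j0.501)/(1.26 − j0.501)

Z_L ≈ 112 + j165 Ω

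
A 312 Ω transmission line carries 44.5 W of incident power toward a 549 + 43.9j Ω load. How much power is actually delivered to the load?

P_delivered ≈ 41 W

|Γ| = |(237 + j43.9)/(861 + j43.9)| = 0.28
|Γ|² = 0.0782
P_refl = |Γ|²·P_inc = 3.48 W, P_del = (1 − |Γ|²)·P_inc = 41 W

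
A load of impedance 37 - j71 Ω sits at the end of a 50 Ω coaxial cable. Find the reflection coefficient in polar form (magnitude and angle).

Γ ≈ 0.643 ∠ -61.2°

Γ = (Z_L − Z_0)/(Z_L + Z_0) = (-13 − j71)/(87 − j71)
|Γ| = 72.2/112 = 0.643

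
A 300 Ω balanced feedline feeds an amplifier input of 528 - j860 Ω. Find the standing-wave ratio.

VSWR ≈ 6.85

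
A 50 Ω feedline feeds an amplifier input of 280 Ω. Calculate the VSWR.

Γ = (280 − 50)/(280 + 50) = 0.697
VSWR = (1 + 0.697)/(1 − 0.697)

VSWR ≈ 5.6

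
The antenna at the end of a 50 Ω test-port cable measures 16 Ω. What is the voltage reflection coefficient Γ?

Γ = -0.515

Γ = (Z_L − Z_0)/(Z_L + Z_0) = (16 − 50)/(16 + 50) = -34/66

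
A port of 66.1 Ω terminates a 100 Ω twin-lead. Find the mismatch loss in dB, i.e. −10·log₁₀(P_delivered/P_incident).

mismatch loss ≈ 0.185 dB

Γ = (66.1 − 100)/(66.1 + 100) = -0.204
|Γ|² = 0.0417, so P_del/P_inc = 1 − |Γ|² = 0.958
ML = −10·log₁₀(1 − |Γ|²)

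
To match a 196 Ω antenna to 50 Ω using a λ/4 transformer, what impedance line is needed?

Z_qwt ≈ 99 Ω

Z_qwt = √(Z_0·R_L) = √(50 × 196) = √9800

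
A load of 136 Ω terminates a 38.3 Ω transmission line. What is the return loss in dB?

RL ≈ 5.03 dB

Γ = (136 − 38.3)/(136 + 38.3) = 0.561
RL = −20·log₁₀|Γ| = −20·log₁₀(0.561)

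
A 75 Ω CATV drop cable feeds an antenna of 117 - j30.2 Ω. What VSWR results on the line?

VSWR ≈ 1.73

Γ = (Z_L − Z_0)/(Z_L + Z_0) = (42 − j30.2)/(192 − j30.2)
|Γ| = 51.7/194 = 0.266
VSWR = (1 + |Γ|)/(1 − |Γ|) = 1.27/0.734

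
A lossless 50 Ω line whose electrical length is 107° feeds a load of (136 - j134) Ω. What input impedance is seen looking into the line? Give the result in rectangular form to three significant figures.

Z_in ≈ 11.4 + j25.2 Ω

tan(βl) = tan(107°) = -3.27
Z_in = Z_0·(Z_L + jZ_0·tanβl)/(Z_0 + jZ_L·tanβl)
     = 50·(136 − j298)/(-388 − j445)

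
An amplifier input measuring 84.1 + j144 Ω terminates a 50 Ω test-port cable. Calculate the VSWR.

Γ = (Z_L − Z_0)/(Z_L + Z_0) = (34.1 + j144)/(134.1 + j144)
|Γ| = 148/197 = 0.752
VSWR = (1 + |Γ|)/(1 − |Γ|) = 1.75/0.248

VSWR ≈ 7.07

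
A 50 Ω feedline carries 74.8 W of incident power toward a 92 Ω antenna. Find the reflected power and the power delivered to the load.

Γ = (92 − 50)/(92 + 50) = 0.296
|Γ|² = 0.0875
P_refl = |Γ|²·P_inc = 6.54 W, P_del = (1 − |Γ|²)·P_inc = 68.3 W

P_reflected ≈ 6.54 W; P_delivered ≈ 68.3 W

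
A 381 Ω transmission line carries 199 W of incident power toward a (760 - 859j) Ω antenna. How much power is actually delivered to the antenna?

|Γ| = |(379 − j859)/(1141 − j859)| = 0.657
|Γ|² = 0.432
P_refl = |Γ|²·P_inc = 86 W, P_del = (1 − |Γ|²)·P_inc = 113 W

P_delivered ≈ 113 W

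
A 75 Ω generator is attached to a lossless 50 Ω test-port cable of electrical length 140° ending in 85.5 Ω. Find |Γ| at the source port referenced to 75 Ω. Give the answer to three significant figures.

tan(βl) = -0.839
Z_in = Z_0·(Z_L + jZ_0·tanβl)/(Z_0 + jZ_L·tanβl) = 47.6 + j26.4 Ω
Γ_s = (Z_in − Z_s)/(Z_in + Z_s) = (-27.4 + j26.4)/(123 + j26.4), |Γ_s| = 0.303

|Γ| ≈ 0.303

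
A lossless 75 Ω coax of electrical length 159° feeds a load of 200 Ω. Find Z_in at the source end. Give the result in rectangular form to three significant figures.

Z_in ≈ 112 + j85.9 Ω

tan(βl) = tan(159°) = -0.384
Z_in = Z_0·(Z_L + jZ_0·tanβl)/(Z_0 + jZ_L·tanβl)
     = 75·(200 − j28.8)/(75 − j76.8)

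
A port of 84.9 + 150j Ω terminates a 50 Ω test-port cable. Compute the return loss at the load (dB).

RL ≈ 2.34 dB

Γ = (34.9 + j150)/(134.9 + j150), |Γ| = 0.763
RL = −20·log₁₀|Γ| = −20·log₁₀(0.763)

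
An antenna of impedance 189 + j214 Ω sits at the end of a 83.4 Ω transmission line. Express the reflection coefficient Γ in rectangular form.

Γ ≈ 0.621 + j0.297

Γ = (Z_L − Z_0)/(Z_L + Z_0) = (105.6 + j214)/(272.4 + j214)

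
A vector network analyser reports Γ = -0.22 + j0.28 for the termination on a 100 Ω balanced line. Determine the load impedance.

Z_L ≈ 55.7 + j35.7 Ω

Z_L = Z_0·(1 + Γ)/(1 − Γ) = 100·(0.78 + j0.28)/(1.22 − j0.28)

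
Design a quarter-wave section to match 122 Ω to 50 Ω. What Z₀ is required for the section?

Z_qwt ≈ 78.1 Ω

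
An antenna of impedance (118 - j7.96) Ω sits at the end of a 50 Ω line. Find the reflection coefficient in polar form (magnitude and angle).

Γ = (Z_L − Z_0)/(Z_L + Z_0) = (68 − j7.96)/(168 − j7.96)
|Γ| = 68.5/168 = 0.407

Γ ≈ 0.407 ∠ -3.96°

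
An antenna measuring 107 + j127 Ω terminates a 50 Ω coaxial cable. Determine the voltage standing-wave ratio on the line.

Γ = (Z_L − Z_0)/(Z_L + Z_0) = (57 + j127)/(157 + j127)
|Γ| = 139/202 = 0.689
VSWR = (1 + |Γ|)/(1 − |Γ|) = 1.69/0.311

VSWR ≈ 5.44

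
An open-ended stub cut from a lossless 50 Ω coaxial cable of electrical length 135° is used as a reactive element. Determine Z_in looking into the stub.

Z_in ≈ +j50 Ω

tan(βl) = -1
For an open-ended stub, Z_in = −jZ_0·cot(βl) = −jZ_0/tan(βl)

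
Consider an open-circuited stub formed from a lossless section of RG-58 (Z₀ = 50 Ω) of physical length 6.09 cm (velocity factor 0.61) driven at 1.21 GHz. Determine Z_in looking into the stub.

Z_in ≈ +j71.3 Ω

λ = v/f = 0.61·c / 1.21 GHz = 0.151 m
βl = 2π·l/λ = 2π × 0.403 = 145°
tan(βl) = -0.701
For an open-circuited stub, Z_in = −jZ_0·cot(βl) = −jZ_0/tan(βl)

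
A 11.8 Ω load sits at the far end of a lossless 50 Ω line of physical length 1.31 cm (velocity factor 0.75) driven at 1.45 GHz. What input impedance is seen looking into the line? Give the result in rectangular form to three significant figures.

λ = v/f = 0.75·c / 1.45 GHz = 0.155 m
βl = 2π·l/λ = 2π × 0.0844 = 30.4°
tan(βl) = tan(30.4°) = 0.587
Z_in = Z_0·(Z_L + jZ_0·tanβl)/(Z_0 + jZ_L·tanβl)
     = 50·(11.8 + j29.3)/(50 + j6.92)

Z_in ≈ 15.6 + j27.2 Ω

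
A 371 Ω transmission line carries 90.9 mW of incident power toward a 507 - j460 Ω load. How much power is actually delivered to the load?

|Γ| = |(136 − j460)/(878 − j460)| = 0.484
|Γ|² = 0.234
P_refl = |Γ|²·P_inc = 21.3 mW, P_del = (1 − |Γ|²)·P_inc = 69.6 mW

P_delivered ≈ 69.6 mW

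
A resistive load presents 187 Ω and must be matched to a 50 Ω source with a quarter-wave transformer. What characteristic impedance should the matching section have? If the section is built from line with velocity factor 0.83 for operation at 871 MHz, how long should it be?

Z_qwt = √(Z_0·R_L) = √(50 × 187) = √9350
λ = 0.83·c/f = 0.286 m, so l = λ/4 = 0.0715 m

Z_qwt ≈ 96.7 Ω; length ≈ 7.15 cm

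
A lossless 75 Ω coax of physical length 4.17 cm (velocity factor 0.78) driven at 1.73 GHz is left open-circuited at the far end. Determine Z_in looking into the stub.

λ = v/f = 0.78·c / 1.73 GHz = 0.135 m
βl = 2π·l/λ = 2π × 0.308 = 111°
tan(βl) = -2.61
For an open-circuited stub, Z_in = −jZ_0·cot(βl) = −jZ_0/tan(βl)

Z_in ≈ +j28.8 Ω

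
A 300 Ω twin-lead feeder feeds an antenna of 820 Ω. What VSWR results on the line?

For a purely resistive load, VSWR = R_L/Z_0 or Z_0/R_L (whichever > 1) = 820/300

VSWR ≈ 2.73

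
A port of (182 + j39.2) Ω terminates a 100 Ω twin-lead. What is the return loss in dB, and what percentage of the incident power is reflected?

RL ≈ 9.92 dB; 10.2% of incident power reflected

Γ = (82 + j39.2)/(282 + j39.2), |Γ| = 0.319
RL = −20·log₁₀(0.319) = 9.92 dB
P_refl/P_inc = |Γ|² = 0.102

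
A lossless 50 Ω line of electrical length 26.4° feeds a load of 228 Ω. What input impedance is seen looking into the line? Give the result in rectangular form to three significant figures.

tan(βl) = tan(26.4°) = 0.496
Z_in = Z_0·(Z_L + jZ_0·tanβl)/(Z_0 + jZ_L·tanβl)
     = 50·(228 + j24.8)/(50 + j113)

Z_in ≈ 46.4 − j80.2 Ω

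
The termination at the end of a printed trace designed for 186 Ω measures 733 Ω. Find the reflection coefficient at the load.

Γ = 0.595

Γ = (Z_L − Z_0)/(Z_L + Z_0) = (733 − 186)/(733 + 186) = 547/919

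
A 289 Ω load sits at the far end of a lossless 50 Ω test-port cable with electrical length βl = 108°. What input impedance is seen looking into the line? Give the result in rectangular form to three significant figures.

Z_in ≈ 9.53 + j15.7 Ω

tan(βl) = tan(108°) = -3.08
Z_in = Z_0·(Z_L + jZ_0·tanβl)/(Z_0 + jZ_L·tanβl)
     = 50·(289 − j154)/(50 − j889)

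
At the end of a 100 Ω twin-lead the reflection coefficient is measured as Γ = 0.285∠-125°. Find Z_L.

Z_L ≈ 65.2 − j33.2 Ω

Z_L = Z_0·(1 + Γ)/(1 − Γ) = 100·(0.837 − j0.233)/(1.16 + j0.233)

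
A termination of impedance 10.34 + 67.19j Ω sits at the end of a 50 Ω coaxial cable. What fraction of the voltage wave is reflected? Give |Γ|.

Γ = (Z_L − Z_0)/(Z_L + Z_0) = (-39.66 + j67.19)/(60.34 + j67.19)
|Γ| = 78/90.3

|Γ| ≈ 0.864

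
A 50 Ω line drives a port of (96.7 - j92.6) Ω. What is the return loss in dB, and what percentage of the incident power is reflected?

Γ = (46.7 − j92.6)/(146.7 − j92.6), |Γ| = 0.598
RL = −20·log₁₀(0.598) = 4.47 dB
P_refl/P_inc = |Γ|² = 0.357

RL ≈ 4.47 dB; 35.7% of incident power reflected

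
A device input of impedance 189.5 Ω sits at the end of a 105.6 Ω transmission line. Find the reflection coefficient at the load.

Γ = (Z_L − Z_0)/(Z_L + Z_0) = (189.5 − 105.6)/(189.5 + 105.6) = 83.9/295.1

Γ = 0.284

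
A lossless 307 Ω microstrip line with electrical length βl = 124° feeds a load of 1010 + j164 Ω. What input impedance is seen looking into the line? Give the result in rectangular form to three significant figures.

Z_in ≈ 120 + j163 Ω

tan(βl) = tan(124°) = -1.48
Z_in = Z_0·(Z_L + jZ_0·tanβl)/(Z_0 + jZ_L·tanβl)
     = 307·(1010 − j291)/(550 − j1500)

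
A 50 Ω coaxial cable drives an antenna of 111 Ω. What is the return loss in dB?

RL ≈ 8.43 dB

Γ = (111 − 50)/(111 + 50) = 0.379
RL = −20·log₁₀|Γ| = −20·log₁₀(0.379)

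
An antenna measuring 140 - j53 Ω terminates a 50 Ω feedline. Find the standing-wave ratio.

Γ = (Z_L − Z_0)/(Z_L + Z_0) = (90 − j53)/(190 − j53)
|Γ| = 104/197 = 0.53
VSWR = (1 + |Γ|)/(1 − |Γ|) = 1.53/0.47

VSWR ≈ 3.25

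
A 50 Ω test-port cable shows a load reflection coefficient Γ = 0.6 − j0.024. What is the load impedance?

Z_L = Z_0·(1 + Γ)/(1 − Γ) = 50·(1.6 − j0.024)/(0.4 + j0.024)

Z_L ≈ 199 − j14.9 Ω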